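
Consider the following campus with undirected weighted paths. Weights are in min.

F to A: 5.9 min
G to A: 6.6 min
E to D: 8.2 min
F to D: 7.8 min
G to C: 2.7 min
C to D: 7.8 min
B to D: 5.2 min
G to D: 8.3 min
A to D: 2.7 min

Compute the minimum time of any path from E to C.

16 min

Settle nodes by increasing distance from E:
E: 0
D: 8.2  (via E)
A: 10.9  (via D)
B: 13.4  (via D)
C: 16  (via D)
Shortest route: E → D → C = 16 min.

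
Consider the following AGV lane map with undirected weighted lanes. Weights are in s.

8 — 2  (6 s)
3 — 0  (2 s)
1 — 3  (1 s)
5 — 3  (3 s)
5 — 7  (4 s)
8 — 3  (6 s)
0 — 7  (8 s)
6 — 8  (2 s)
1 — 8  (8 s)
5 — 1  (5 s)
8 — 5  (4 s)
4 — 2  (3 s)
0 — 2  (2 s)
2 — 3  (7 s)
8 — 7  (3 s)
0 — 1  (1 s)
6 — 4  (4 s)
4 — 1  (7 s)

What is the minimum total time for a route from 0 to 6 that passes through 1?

10 s

Best 0 to 1: 0 → 1 costing 1
Shortest 1→6: 1 → 3 → 8 → 6 = 9
Total via 1: 1 + 9 = 10 s.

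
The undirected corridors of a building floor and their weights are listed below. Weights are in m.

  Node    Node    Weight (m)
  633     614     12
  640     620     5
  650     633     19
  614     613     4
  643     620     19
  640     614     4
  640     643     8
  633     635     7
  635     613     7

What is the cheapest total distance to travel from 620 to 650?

Enumerating some paths:
620 → 643 → 640 → 614 → 633 → 650: 19+8+4+12+19 = 62
620 → 640 → 614 → 633 → 650: 5+4+12+19 = 40
620 → 640 → 614 → 613 → 635 → 633 → 650: 5+4+4+7+7+19 = 46
The minimum is 40 m via 620 → 640 → 614 → 633 → 650.

40 m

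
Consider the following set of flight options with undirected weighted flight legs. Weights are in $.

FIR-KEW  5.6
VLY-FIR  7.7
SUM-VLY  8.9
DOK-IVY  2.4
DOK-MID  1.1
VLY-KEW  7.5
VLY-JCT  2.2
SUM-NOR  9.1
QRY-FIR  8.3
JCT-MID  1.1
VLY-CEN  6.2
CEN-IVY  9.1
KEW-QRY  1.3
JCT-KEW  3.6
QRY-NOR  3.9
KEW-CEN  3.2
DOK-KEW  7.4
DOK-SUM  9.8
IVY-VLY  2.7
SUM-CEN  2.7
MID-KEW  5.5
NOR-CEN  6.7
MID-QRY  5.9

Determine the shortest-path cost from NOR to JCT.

$8.8

Candidate routes:
NOR → CEN → KEW → JCT: 6.7+3.2+3.6 = 13.5
NOR → QRY → MID → JCT: 3.9+5.9+1.1 = 10.9
NOR → QRY → KEW → JCT: 3.9+1.3+3.6 = 8.8
NOR → QRY → KEW → MID → JCT: 3.9+1.3+5.5+1.1 = 11.8
Cheapest is NOR → QRY → KEW → JCT at $8.8.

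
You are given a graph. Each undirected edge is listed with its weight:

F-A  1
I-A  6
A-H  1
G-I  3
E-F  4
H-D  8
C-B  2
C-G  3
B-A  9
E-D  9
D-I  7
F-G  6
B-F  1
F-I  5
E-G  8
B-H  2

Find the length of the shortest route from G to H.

7

Compare a few routes:
G–F–A–H: 6+1+1 = 8
G–C–B–H: 3+2+2 = 7
G–C–B–F–A–H: 3+2+1+1+1 = 8
The minimum is 7 via G–C–B–H.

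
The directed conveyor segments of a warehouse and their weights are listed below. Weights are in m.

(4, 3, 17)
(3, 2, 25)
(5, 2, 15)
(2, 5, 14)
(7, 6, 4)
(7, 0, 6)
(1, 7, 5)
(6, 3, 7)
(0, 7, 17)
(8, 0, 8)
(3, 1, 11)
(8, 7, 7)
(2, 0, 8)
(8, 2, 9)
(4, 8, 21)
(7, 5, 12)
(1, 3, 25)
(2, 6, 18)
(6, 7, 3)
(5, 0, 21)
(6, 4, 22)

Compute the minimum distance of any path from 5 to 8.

76 m

Compare a few routes:
5 - 2 - 6 - 4 - 8: 15+18+22+21 = 76
5 - 0 - 7 - 6 - 4 - 8: 21+17+4+22+21 = 85
5 - 2 - 0 - 7 - 6 - 4 - 8: 15+8+17+4+22+21 = 87
The minimum is 76 m via 5 - 2 - 6 - 4 - 8.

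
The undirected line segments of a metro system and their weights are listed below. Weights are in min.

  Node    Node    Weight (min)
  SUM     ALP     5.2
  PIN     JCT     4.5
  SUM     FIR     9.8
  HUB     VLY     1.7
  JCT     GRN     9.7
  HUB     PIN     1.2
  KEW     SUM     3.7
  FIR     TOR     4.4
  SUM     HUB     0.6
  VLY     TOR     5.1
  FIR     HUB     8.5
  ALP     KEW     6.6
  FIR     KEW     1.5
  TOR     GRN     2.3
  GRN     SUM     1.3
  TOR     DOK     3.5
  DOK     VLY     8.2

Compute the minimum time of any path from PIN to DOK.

8.9 min

Enumerating some paths:
PIN → HUB → VLY → DOK: 1.2+1.7+8.2 = 11.1
PIN → HUB → VLY → TOR → DOK: 1.2+1.7+5.1+3.5 = 11.5
PIN → HUB → SUM → GRN → TOR → DOK: 1.2+0.6+1.3+2.3+3.5 = 8.9
The minimum is 8.9 min via PIN → HUB → SUM → GRN → TOR → DOK.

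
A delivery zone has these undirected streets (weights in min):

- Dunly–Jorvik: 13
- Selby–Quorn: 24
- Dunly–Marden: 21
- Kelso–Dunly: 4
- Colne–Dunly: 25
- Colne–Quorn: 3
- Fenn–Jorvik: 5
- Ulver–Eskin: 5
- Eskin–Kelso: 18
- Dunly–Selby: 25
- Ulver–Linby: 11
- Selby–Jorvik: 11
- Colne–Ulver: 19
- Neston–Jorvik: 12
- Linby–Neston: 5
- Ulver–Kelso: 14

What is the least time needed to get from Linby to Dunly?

29 min

Candidate routes:
Linby–Ulver–Kelso–Dunly: 11+14+4 = 29
Linby–Neston–Jorvik–Dunly: 5+12+13 = 30
Linby–Ulver–Eskin–Kelso–Dunly: 11+5+18+4 = 38
Cheapest is Linby–Ulver–Kelso–Dunly at 29 min.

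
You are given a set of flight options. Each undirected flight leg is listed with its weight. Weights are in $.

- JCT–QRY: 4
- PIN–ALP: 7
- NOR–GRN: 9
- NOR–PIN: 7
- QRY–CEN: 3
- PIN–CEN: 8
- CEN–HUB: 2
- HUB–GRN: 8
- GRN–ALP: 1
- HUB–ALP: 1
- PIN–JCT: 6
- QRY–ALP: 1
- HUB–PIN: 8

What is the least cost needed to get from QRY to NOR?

Enumerating some paths:
QRY → CEN → HUB → ALP → GRN → NOR: 3+2+1+1+9 = 16
QRY → ALP → GRN → NOR: 1+1+9 = 11
QRY → ALP → PIN → NOR: 1+7+7 = 15
Cheapest is QRY → ALP → GRN → NOR at $11.

$11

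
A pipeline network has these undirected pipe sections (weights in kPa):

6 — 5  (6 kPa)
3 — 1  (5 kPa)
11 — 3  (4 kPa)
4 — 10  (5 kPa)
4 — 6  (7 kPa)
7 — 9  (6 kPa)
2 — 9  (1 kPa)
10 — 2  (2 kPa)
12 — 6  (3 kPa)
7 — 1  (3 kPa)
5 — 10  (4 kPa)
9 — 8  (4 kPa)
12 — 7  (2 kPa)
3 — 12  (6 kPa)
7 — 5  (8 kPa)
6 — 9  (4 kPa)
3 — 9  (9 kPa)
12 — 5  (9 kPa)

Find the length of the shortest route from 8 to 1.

13 kPa

Running Dijkstra from 8:
8: 0
9: 4  (via 8)
2: 5  (via 9)
10: 7  (via 2)
6: 8  (via 9)
7: 10  (via 9)
5: 11  (via 10)
12: 11  (via 6)
4: 12  (via 10)
1: 13  (via 7)
Shortest route: 8–9–7–1 = 13 kPa.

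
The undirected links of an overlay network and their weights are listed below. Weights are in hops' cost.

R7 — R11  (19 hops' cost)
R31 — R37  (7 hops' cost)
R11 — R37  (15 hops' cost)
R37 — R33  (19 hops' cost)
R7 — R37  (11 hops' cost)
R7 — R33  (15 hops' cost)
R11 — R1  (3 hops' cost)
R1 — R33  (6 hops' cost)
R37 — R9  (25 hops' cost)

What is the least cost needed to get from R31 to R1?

25 hops' cost

Settle nodes by increasing distance from R31:
R31: 0
R37: 7  (via R31)
R7: 18  (via R37)
R11: 22  (via R37)
R1: 25  (via R11)
Shortest route: R31–R37–R11–R1 = 25 hops' cost.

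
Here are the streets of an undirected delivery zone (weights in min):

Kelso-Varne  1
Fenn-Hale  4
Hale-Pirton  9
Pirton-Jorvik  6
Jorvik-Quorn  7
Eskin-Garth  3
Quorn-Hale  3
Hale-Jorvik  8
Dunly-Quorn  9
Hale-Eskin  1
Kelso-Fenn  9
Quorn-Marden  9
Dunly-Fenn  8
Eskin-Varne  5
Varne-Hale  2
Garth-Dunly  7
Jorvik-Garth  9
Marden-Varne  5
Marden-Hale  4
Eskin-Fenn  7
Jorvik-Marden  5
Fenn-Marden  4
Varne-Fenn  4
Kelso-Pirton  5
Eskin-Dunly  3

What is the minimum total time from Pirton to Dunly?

Running Dijkstra from Pirton:
Pirton: 0
Kelso: 5  (via Pirton)
Jorvik: 6  (via Pirton)
Varne: 6  (via Kelso)
Hale: 8  (via Varne)
Eskin: 9  (via Hale)
Fenn: 10  (via Varne)
Marden: 11  (via Jorvik)
Quorn: 11  (via Hale)
Garth: 12  (via Eskin)
Dunly: 12  (via Eskin)
Shortest route: Pirton–Kelso–Varne–Hale–Eskin–Dunly = 12 min.

12 min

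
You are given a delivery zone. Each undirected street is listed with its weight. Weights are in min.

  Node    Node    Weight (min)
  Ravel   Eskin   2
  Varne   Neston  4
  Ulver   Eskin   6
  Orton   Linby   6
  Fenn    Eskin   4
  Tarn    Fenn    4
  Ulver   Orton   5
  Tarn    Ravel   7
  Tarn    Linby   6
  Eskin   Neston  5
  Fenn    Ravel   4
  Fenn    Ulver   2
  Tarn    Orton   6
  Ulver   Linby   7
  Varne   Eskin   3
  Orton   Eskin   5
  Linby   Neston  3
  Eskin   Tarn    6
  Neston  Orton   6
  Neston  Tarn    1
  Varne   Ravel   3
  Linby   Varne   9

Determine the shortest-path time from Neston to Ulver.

7 min

Running Dijkstra from Neston:
Neston: 0
Tarn: 1  (via Neston)
Linby: 3  (via Neston)
Varne: 4  (via Neston)
Eskin: 5  (via Neston)
Fenn: 5  (via Tarn)
Orton: 6  (via Neston)
Ravel: 7  (via Varne)
Ulver: 7  (via Fenn)
Shortest route: Neston → Tarn → Fenn → Ulver = 7 min.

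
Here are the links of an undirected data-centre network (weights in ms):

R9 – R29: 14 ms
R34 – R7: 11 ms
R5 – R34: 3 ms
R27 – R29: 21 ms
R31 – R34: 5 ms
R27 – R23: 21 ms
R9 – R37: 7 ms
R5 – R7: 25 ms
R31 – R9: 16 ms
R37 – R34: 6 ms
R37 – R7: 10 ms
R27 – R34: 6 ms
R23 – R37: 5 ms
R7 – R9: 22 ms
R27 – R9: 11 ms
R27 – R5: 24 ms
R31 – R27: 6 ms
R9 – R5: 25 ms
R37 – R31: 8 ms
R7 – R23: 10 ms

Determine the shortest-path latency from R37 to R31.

Compare a few routes:
R37 → R34 → R31: 6+5 = 11
R37 → R31: 8 = 8
Cheapest is R37 → R31 at 8 ms.

8 ms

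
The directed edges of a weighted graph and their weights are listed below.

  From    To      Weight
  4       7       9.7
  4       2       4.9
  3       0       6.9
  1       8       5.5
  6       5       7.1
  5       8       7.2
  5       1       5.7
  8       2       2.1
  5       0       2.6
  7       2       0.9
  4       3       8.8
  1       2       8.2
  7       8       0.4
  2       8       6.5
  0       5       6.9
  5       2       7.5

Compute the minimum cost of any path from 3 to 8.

Running Dijkstra from 3:
3: 0
0: 6.9  (via 3)
5: 13.8  (via 0)
1: 19.5  (via 5)
8: 21  (via 5)
Shortest route: 3 → 0 → 5 → 8 = 21.

21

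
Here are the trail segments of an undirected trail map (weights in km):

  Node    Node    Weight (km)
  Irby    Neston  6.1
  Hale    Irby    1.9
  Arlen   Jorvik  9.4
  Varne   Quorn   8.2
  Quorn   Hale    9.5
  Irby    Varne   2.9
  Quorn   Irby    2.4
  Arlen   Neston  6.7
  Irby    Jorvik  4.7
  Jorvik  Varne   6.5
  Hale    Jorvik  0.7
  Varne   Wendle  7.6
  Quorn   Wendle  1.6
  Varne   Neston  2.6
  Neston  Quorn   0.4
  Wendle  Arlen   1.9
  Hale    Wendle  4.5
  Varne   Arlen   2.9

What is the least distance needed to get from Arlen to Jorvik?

7.1 km

Shortest distances from Arlen:
Arlen: 0
Wendle: 1.9  (via Arlen)
Varne: 2.9  (via Arlen)
Quorn: 3.5  (via Wendle)
Neston: 3.9  (via Quorn)
Irby: 5.8  (via Varne)
Hale: 6.4  (via Wendle)
Jorvik: 7.1  (via Hale)
Shortest route: Arlen–Wendle–Hale–Jorvik = 7.1 km.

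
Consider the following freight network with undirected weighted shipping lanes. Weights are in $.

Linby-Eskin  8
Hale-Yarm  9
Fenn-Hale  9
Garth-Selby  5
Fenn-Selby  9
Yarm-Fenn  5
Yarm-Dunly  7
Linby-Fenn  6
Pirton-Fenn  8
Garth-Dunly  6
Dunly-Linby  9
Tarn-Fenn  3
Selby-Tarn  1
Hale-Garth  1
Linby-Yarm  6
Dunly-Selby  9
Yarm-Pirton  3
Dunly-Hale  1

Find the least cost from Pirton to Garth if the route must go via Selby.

$17

Shortest Pirton→Selby: Pirton → Fenn → Tarn → Selby = 12
Best Selby to Garth: Selby → Garth costing 5
Total via Selby: 12 + 5 = $17.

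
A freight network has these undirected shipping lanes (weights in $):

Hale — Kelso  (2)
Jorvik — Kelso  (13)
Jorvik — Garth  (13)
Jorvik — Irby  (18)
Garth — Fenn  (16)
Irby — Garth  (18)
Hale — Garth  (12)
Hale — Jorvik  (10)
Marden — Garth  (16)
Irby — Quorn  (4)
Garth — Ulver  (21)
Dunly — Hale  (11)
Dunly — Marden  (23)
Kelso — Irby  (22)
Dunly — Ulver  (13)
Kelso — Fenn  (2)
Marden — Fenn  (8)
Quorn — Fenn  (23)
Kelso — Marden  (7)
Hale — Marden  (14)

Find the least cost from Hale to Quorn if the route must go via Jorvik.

Shortest Hale→Jorvik: Hale → Jorvik = 10
Shortest Jorvik→Quorn: Jorvik → Irby → Quorn = 22
Total via Jorvik: 10 + 22 = $32.

$32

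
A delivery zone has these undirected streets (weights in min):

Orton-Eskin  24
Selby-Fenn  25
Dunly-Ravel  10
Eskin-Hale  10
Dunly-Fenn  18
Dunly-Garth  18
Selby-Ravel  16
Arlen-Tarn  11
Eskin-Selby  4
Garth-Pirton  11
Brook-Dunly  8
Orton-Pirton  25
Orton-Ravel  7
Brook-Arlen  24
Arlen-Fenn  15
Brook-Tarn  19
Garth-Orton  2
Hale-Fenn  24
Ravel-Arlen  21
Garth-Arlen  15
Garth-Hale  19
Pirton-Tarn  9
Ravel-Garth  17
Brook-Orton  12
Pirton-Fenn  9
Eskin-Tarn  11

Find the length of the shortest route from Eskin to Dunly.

Running Dijkstra from Eskin:
Eskin: 0
Selby: 4  (via Eskin)
Hale: 10  (via Eskin)
Tarn: 11  (via Eskin)
Pirton: 20  (via Tarn)
Ravel: 20  (via Selby)
Arlen: 22  (via Tarn)
Orton: 24  (via Eskin)
Garth: 26  (via Orton)
Fenn: 29  (via Selby)
Brook: 30  (via Tarn)
Dunly: 30  (via Ravel)
Shortest route: Eskin → Selby → Ravel → Dunly = 30 min.

30 min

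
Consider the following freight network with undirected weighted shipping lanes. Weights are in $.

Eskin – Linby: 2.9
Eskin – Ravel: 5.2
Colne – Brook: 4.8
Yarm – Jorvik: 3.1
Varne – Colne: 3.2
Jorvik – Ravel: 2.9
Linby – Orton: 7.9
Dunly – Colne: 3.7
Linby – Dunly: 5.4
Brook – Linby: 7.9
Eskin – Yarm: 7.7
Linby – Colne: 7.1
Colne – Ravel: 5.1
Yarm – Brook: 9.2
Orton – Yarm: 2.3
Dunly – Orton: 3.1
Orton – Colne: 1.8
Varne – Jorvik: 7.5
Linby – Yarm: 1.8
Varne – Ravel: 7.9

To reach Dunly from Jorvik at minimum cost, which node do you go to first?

Yarm

Candidate routes:
Jorvik - Yarm - Linby - Dunly: 3.1+1.8+5.4 = 10.3
Jorvik - Ravel - Colne - Dunly: 2.9+5.1+3.7 = 11.7
Jorvik - Yarm - Orton - Colne - Dunly: 3.1+2.3+1.8+3.7 = 10.9
Jorvik - Yarm - Orton - Dunly: 3.1+2.3+3.1 = 8.5
The minimum is $8.5 via Jorvik - Yarm - Orton - Dunly.
So from Jorvik the first move is to Yarm.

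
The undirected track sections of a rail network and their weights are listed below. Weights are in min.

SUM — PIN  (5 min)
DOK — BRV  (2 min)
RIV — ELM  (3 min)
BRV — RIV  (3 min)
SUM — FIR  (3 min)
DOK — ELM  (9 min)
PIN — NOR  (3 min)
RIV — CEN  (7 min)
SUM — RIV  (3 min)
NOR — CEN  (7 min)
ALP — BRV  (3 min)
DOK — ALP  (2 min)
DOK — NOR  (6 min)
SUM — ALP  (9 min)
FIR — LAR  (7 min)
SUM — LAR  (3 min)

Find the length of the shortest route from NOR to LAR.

11 min

Enumerating some paths:
NOR → PIN → SUM → LAR: 3+5+3 = 11
NOR → CEN → RIV → SUM → LAR: 7+7+3+3 = 20
NOR → PIN → SUM → FIR → LAR: 3+5+3+7 = 18
NOR → DOK → BRV → RIV → SUM → LAR: 6+2+3+3+3 = 17
Cheapest is NOR → PIN → SUM → LAR at 11 min.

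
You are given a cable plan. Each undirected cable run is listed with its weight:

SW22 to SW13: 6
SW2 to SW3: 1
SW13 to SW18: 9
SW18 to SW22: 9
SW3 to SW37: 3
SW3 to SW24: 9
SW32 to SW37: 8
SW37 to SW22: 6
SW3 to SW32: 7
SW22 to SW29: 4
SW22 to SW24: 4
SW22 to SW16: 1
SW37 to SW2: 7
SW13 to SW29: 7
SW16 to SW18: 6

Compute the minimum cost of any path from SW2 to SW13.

16

Shortest distances from SW2:
SW2: 0
SW3: 1  (via SW2)
SW37: 4  (via SW3)
SW32: 8  (via SW3)
SW24: 10  (via SW3)
SW22: 10  (via SW37)
SW16: 11  (via SW22)
SW29: 14  (via SW22)
SW13: 16  (via SW22)
Shortest route: SW2–SW3–SW37–SW22–SW13 = 16.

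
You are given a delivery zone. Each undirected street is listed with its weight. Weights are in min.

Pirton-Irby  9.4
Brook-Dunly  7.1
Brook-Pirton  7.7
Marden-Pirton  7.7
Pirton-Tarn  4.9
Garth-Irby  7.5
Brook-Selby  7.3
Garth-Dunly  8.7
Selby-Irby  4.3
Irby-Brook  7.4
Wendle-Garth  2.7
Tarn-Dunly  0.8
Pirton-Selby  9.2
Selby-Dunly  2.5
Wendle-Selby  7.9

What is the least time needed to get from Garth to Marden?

Candidate routes:
Garth → Irby → Pirton → Marden: 7.5+9.4+7.7 = 24.6
Garth → Dunly → Tarn → Pirton → Marden: 8.7+0.8+4.9+7.7 = 22.1
Cheapest is Garth → Dunly → Tarn → Pirton → Marden at 22.1 min.

22.1 min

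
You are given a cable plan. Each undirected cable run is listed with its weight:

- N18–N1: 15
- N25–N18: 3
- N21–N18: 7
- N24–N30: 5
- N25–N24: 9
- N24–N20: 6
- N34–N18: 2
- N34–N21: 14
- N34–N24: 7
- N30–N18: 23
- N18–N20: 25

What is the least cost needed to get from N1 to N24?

24

Candidate routes:
N1–N18–N25–N24: 15+3+9 = 27
N1–N18–N21–N34–N24: 15+7+14+7 = 43
N1–N18–N34–N24: 15+2+7 = 24
The minimum is 24 via N1–N18–N34–N24.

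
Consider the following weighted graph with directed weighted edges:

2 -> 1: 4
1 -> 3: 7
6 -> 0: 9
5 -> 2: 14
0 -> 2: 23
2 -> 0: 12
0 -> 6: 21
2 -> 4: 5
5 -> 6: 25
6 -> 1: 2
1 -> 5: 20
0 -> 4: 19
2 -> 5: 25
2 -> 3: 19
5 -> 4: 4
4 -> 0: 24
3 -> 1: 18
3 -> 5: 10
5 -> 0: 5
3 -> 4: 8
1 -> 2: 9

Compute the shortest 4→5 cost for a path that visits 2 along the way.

Best 4 to 2: 4–0–2 costing 47
Best 2 to 5: 2–1–3–5 costing 21
Total via 2: 47 + 21 = 68.

68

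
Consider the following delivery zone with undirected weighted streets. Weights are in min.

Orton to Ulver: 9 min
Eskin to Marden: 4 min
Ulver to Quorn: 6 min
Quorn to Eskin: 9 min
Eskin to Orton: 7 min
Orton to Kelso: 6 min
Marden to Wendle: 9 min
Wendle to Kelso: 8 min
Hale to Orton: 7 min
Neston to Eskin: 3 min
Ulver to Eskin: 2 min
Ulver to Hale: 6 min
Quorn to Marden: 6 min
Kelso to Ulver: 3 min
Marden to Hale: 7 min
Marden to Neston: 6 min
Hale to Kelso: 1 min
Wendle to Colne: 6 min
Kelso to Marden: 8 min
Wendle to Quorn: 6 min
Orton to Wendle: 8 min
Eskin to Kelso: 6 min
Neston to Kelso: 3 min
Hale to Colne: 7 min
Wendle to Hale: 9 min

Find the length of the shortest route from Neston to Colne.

11 min

Enumerating some paths:
Neston → Kelso → Hale → Colne: 3+1+7 = 11
Neston → Eskin → Ulver → Kelso → Hale → Colne: 3+2+3+1+7 = 16
Cheapest is Neston → Kelso → Hale → Colne at 11 min.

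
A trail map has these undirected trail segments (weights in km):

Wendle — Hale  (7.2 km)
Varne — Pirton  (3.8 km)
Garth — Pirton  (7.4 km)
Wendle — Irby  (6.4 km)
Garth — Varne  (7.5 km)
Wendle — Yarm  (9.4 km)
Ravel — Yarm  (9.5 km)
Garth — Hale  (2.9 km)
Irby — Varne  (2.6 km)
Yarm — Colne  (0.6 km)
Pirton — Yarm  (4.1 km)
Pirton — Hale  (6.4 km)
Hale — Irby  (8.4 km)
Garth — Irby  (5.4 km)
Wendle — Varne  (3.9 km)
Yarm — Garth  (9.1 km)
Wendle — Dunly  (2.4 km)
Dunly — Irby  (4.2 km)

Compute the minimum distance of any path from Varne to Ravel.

Running Dijkstra from Varne:
Varne: 0
Irby: 2.6  (via Varne)
Pirton: 3.8  (via Varne)
Wendle: 3.9  (via Varne)
Dunly: 6.3  (via Wendle)
Garth: 7.5  (via Varne)
Yarm: 7.9  (via Pirton)
Colne: 8.5  (via Yarm)
Hale: 10.2  (via Pirton)
Ravel: 17.4  (via Yarm)
Shortest route: Varne–Pirton–Yarm–Ravel = 17.4 km.

17.4 km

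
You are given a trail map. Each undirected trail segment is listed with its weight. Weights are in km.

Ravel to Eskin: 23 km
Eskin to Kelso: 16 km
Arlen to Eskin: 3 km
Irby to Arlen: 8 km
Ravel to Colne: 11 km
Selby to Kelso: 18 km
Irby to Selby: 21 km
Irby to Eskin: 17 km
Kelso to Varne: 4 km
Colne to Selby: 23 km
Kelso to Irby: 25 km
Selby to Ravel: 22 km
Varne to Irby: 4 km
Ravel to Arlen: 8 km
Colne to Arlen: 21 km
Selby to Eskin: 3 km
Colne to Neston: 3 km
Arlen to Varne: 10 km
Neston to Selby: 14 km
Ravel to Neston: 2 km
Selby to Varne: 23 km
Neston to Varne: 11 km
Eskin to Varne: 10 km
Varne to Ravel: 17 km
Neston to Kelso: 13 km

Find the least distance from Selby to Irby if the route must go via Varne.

17 km

Best Selby to Varne: Selby–Eskin–Varne costing 13
Best Varne to Irby: Varne–Irby costing 4
Total via Varne: 13 + 4 = 17 km.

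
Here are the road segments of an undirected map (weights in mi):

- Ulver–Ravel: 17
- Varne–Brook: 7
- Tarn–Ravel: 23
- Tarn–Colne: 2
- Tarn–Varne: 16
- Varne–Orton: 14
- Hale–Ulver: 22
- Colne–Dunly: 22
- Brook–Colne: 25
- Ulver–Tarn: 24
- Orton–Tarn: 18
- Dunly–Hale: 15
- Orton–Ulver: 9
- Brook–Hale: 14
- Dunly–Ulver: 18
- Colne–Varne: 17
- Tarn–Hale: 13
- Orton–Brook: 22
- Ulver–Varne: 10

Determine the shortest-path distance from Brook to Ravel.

Candidate routes:
Brook–Varne–Ulver–Ravel: 7+10+17 = 34
Brook–Varne–Tarn–Ravel: 7+16+23 = 46
Brook–Varne–Orton–Ulver–Ravel: 7+14+9+17 = 47
The minimum is 34 mi via Brook–Varne–Ulver–Ravel.

34 mi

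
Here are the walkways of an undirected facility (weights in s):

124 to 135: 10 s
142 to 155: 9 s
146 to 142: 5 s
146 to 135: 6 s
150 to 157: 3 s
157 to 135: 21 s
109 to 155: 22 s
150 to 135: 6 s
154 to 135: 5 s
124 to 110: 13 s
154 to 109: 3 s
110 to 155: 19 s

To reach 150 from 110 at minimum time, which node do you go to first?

124

Candidate routes:
110 - 155 - 142 - 146 - 135 - 150: 19+9+5+6+6 = 45
110 - 124 - 135 - 157 - 150: 13+10+21+3 = 47
110 - 124 - 135 - 150: 13+10+6 = 29
Cheapest is 110 - 124 - 135 - 150 at 29 s.
So from 110 the first move is to 124.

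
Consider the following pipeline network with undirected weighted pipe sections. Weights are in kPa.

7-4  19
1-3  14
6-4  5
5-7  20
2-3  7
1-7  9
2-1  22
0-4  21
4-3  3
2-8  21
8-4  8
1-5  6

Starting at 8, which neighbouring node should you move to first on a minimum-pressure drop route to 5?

Candidate routes:
8 → 4 → 3 → 1 → 5: 8+3+14+6 = 31
8 → 4 → 7 → 1 → 5: 8+19+9+6 = 42
8 → 4 → 3 → 2 → 1 → 5: 8+3+7+22+6 = 46
The minimum is 31 kPa via 8 → 4 → 3 → 1 → 5.
So from 8 the first move is to 4.

4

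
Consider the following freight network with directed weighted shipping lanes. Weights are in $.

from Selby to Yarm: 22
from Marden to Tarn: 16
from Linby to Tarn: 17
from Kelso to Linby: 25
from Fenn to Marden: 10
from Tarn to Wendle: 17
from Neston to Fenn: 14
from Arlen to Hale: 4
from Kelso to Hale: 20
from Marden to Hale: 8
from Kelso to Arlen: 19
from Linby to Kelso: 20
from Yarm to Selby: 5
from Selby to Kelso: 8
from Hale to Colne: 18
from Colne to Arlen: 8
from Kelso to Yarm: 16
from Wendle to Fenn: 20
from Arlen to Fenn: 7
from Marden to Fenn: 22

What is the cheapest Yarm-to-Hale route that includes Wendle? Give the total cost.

$110

Shortest Yarm→Wendle: Yarm → Selby → Kelso → Linby → Tarn → Wendle = 72
Shortest Wendle→Hale: Wendle → Fenn → Marden → Hale = 38
Total via Wendle: 72 + 38 = $110.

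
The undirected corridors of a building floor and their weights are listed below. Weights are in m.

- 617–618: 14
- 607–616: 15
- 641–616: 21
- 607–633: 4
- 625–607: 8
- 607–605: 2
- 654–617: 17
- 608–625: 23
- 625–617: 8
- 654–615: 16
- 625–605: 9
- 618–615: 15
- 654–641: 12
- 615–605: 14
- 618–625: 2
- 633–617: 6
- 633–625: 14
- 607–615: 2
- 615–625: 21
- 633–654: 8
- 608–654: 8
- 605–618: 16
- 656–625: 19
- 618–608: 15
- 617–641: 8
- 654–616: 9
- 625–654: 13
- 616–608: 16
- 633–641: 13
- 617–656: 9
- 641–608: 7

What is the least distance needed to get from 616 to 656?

32 m

Compare a few routes:
616–654–641–617–656: 9+12+8+9 = 38
616–654–633–617–656: 9+8+6+9 = 32
616–607–633–617–656: 15+4+6+9 = 34
616–654–617–656: 9+17+9 = 35
Cheapest is 616–654–633–617–656 at 32 m.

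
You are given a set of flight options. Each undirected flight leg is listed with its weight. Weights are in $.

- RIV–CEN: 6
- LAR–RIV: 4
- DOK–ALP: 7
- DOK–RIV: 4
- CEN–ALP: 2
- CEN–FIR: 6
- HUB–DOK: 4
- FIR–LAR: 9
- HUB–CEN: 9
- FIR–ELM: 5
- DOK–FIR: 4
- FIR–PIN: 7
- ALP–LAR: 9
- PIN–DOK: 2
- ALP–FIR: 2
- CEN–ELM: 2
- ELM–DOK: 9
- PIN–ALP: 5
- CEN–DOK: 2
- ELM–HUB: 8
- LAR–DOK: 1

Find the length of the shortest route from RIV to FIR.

Candidate routes:
RIV–DOK–FIR: 4+4 = 8
RIV–DOK–CEN–ALP–FIR: 4+2+2+2 = 10
RIV–CEN–ALP–FIR: 6+2+2 = 10
RIV–LAR–DOK–FIR: 4+1+4 = 9
The minimum is $8 via RIV–DOK–FIR.

$8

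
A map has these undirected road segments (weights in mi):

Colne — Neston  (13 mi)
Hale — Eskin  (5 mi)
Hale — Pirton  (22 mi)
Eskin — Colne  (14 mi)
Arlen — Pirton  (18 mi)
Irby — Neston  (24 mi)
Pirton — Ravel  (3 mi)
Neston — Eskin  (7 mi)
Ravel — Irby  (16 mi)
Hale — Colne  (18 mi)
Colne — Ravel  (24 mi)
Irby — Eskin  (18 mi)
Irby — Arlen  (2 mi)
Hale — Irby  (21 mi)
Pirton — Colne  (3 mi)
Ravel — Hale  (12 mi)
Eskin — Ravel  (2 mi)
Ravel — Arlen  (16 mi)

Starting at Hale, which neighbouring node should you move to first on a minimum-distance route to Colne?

Eskin

Compare a few routes:
Hale → Eskin → Ravel → Pirton → Colne: 5+2+3+3 = 13
Hale → Ravel → Pirton → Colne: 12+3+3 = 18
The minimum is 13 mi via Hale → Eskin → Ravel → Pirton → Colne.
So from Hale the first move is to Eskin.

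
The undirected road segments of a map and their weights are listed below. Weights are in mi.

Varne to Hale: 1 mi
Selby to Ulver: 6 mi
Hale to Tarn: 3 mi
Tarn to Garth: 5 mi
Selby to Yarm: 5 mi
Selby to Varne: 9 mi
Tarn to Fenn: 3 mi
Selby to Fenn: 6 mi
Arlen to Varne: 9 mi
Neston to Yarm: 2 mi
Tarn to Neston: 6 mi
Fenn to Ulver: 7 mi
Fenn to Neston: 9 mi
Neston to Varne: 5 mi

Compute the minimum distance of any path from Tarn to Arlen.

Candidate routes:
Tarn - Neston - Varne - Arlen: 6+5+9 = 20
Tarn - Fenn - Selby - Varne - Arlen: 3+6+9+9 = 27
Tarn - Fenn - Neston - Varne - Arlen: 3+9+5+9 = 26
Tarn - Hale - Varne - Arlen: 3+1+9 = 13
The minimum is 13 mi via Tarn - Hale - Varne - Arlen.

13 mi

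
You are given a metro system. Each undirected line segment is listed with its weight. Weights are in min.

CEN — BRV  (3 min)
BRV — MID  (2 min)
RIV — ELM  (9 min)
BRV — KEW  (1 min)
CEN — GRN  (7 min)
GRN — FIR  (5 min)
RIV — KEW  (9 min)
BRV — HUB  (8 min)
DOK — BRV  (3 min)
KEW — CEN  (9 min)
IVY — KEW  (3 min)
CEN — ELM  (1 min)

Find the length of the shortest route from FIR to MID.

17 min

Running Dijkstra from FIR:
FIR: 0
GRN: 5  (via FIR)
CEN: 12  (via GRN)
ELM: 13  (via CEN)
BRV: 15  (via CEN)
KEW: 16  (via BRV)
MID: 17  (via BRV)
Shortest route: FIR–GRN–CEN–BRV–MID = 17 min.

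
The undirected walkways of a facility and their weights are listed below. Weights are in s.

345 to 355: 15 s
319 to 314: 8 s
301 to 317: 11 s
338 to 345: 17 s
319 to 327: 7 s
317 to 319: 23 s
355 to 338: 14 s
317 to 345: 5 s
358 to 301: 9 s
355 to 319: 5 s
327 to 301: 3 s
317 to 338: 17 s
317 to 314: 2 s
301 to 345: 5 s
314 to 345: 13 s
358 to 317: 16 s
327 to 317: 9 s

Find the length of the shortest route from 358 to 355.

24 s

Compare a few routes:
358 → 301 → 345 → 355: 9+5+15 = 29
358 → 317 → 314 → 319 → 355: 16+2+8+5 = 31
358 → 301 → 345 → 317 → 314 → 319 → 355: 9+5+5+2+8+5 = 34
358 → 301 → 327 → 319 → 355: 9+3+7+5 = 24
The minimum is 24 s via 358 → 301 → 327 → 319 → 355.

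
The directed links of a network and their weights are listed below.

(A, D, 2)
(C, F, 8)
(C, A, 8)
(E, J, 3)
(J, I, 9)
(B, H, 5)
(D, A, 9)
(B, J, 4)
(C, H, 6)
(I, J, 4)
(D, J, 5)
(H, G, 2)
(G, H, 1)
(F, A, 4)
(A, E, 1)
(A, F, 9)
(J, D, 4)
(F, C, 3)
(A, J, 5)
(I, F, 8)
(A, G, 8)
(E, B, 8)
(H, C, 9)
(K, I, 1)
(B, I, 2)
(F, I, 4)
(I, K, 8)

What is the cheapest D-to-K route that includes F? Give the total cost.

30

Shortest D→F: D–A–F = 18
Shortest F→K: F–I–K = 12
Total via F: 18 + 12 = 30.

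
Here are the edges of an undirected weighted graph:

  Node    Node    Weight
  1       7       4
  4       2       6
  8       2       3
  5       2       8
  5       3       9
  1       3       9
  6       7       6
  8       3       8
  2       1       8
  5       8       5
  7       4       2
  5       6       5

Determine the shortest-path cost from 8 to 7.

Running Dijkstra from 8:
8: 0
2: 3  (via 8)
5: 5  (via 8)
3: 8  (via 8)
4: 9  (via 2)
6: 10  (via 5)
1: 11  (via 2)
7: 11  (via 4)
Shortest route: 8 → 2 → 4 → 7 = 11.

11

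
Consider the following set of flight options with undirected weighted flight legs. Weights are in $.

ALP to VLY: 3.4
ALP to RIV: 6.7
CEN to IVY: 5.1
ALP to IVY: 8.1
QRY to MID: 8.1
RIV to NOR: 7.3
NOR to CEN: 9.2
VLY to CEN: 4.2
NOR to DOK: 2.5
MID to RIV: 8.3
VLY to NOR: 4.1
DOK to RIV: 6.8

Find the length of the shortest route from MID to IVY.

Shortest distances from MID:
MID: 0
QRY: 8.1  (via MID)
RIV: 8.3  (via MID)
ALP: 15  (via RIV)
DOK: 15.1  (via RIV)
NOR: 15.6  (via RIV)
VLY: 18.4  (via ALP)
CEN: 22.6  (via VLY)
IVY: 23.1  (via ALP)
Shortest route: MID–RIV–ALP–IVY = $23.1.

$23.1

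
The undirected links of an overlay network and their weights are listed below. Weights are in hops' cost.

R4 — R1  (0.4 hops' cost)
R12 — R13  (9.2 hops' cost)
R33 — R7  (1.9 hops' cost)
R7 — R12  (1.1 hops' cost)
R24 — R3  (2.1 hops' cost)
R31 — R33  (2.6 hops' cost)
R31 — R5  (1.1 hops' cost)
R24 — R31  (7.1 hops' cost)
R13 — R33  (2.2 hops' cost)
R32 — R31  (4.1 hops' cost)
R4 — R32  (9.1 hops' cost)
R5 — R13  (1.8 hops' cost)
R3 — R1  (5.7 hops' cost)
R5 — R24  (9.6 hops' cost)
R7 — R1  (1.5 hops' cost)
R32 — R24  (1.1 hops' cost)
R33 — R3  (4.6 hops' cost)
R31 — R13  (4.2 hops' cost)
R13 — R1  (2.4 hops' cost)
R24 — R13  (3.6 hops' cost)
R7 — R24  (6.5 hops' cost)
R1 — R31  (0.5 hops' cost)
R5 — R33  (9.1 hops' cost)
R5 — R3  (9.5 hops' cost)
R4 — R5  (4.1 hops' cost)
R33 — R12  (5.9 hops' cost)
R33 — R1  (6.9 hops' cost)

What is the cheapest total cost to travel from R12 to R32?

7.2 hops' cost

Candidate routes:
R12–R7–R24–R32: 1.1+6.5+1.1 = 8.7
R12–R7–R1–R31–R32: 1.1+1.5+0.5+4.1 = 7.2
The minimum is 7.2 hops' cost via R12–R7–R1–R31–R32.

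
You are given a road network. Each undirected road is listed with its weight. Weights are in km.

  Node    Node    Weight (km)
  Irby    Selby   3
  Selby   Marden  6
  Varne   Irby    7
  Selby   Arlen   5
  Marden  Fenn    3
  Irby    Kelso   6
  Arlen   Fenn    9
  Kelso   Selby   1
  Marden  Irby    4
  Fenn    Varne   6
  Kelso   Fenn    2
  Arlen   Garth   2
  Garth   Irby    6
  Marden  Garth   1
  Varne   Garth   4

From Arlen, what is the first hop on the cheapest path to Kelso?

Selby

Enumerating some paths:
Arlen - Selby - Kelso: 5+1 = 6
Arlen - Garth - Marden - Selby - Kelso: 2+1+6+1 = 10
Arlen - Garth - Marden - Fenn - Kelso: 2+1+3+2 = 8
Cheapest is Arlen - Selby - Kelso at 6 km.
So from Arlen the first move is to Selby.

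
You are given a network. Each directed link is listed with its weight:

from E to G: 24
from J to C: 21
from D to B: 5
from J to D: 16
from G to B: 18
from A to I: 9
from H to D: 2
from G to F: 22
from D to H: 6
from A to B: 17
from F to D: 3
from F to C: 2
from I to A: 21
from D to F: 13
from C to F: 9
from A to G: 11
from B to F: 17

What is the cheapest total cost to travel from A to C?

35

Running Dijkstra from A:
A: 0
I: 9  (via A)
G: 11  (via A)
B: 17  (via A)
F: 33  (via G)
C: 35  (via F)
Shortest route: A–G–F–C = 35.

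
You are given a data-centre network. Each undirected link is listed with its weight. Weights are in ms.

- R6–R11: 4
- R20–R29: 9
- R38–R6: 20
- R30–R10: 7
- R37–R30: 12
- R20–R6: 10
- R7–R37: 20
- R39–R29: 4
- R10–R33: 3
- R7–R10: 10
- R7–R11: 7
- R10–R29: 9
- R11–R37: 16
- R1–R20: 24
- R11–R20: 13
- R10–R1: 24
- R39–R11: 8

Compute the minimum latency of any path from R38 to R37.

40 ms

Shortest distances from R38:
R38: 0
R6: 20  (via R38)
R11: 24  (via R6)
R20: 30  (via R6)
R7: 31  (via R11)
R39: 32  (via R11)
R29: 36  (via R39)
R37: 40  (via R11)
Shortest route: R38–R6–R11–R37 = 40 ms.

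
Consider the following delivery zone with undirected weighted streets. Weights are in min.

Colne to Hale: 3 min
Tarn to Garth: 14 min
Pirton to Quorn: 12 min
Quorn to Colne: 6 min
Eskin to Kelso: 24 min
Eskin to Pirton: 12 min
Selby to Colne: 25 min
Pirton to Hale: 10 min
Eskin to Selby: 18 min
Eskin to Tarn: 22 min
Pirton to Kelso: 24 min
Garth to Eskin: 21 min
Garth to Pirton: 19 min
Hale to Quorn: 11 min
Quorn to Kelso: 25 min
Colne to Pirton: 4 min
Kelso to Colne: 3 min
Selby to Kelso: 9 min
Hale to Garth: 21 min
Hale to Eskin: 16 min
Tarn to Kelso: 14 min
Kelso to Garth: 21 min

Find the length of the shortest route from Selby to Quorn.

18 min

Compare a few routes:
Selby → Kelso → Colne → Quorn: 9+3+6 = 18
Selby → Kelso → Colne → Hale → Quorn: 9+3+3+11 = 26
Selby → Kelso → Colne → Pirton → Quorn: 9+3+4+12 = 28
The minimum is 18 min via Selby → Kelso → Colne → Quorn.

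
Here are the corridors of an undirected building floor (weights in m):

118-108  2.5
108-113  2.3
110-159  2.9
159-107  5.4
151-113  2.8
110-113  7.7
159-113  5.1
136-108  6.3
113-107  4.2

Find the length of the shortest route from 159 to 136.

13.7 m

Candidate routes:
159 - 113 - 108 - 136: 5.1+2.3+6.3 = 13.7
159 - 107 - 113 - 108 - 136: 5.4+4.2+2.3+6.3 = 18.2
159 - 110 - 113 - 108 - 136: 2.9+7.7+2.3+6.3 = 19.2
Cheapest is 159 - 113 - 108 - 136 at 13.7 m.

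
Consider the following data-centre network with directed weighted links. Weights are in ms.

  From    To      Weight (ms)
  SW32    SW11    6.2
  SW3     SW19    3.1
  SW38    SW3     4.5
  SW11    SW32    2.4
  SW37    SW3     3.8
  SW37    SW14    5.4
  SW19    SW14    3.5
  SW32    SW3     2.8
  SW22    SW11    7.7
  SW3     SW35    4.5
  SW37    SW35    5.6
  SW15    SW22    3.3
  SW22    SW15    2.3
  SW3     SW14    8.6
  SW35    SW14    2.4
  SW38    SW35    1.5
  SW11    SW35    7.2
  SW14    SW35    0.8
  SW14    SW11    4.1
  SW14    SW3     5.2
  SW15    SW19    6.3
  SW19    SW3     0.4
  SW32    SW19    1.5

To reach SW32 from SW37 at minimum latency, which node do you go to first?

Enumerating some paths:
SW37 - SW35 - SW14 - SW11 - SW32: 5.6+2.4+4.1+2.4 = 14.5
SW37 - SW3 - SW35 - SW14 - SW11 - SW32: 3.8+4.5+2.4+4.1+2.4 = 17.2
SW37 - SW14 - SW11 - SW32: 5.4+4.1+2.4 = 11.9
SW37 - SW3 - SW19 - SW14 - SW11 - SW32: 3.8+3.1+3.5+4.1+2.4 = 16.9
The minimum is 11.9 ms via SW37 - SW14 - SW11 - SW32.
So from SW37 the first move is to SW14.

SW14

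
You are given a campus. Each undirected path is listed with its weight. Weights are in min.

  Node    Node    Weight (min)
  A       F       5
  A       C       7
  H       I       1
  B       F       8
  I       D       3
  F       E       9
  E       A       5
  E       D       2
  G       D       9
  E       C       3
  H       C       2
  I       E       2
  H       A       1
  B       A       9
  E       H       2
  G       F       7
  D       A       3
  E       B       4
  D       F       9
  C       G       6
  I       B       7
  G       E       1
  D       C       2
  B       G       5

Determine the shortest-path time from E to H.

Settle nodes by increasing distance from E:
E: 0
G: 1  (via E)
D: 2  (via E)
H: 2  (via E)
Shortest route: E → H = 2 min.

2 min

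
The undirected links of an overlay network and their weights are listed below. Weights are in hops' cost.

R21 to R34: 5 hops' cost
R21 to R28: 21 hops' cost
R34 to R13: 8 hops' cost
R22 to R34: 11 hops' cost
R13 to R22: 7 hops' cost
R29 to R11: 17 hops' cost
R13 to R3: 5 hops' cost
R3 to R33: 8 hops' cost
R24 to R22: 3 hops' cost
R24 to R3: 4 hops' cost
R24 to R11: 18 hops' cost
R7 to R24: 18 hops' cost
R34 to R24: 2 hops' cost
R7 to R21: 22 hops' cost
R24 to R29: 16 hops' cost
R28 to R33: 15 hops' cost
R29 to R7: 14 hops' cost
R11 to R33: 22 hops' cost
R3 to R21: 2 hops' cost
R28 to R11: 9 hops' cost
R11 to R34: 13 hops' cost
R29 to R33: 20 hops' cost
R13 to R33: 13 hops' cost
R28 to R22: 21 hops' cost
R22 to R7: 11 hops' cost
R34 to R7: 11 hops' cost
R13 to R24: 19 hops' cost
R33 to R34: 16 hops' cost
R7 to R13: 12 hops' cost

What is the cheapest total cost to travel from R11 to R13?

21 hops' cost

Candidate routes:
R11–R34–R24–R3–R13: 13+2+4+5 = 24
R11–R34–R13: 13+8 = 21
R11–R34–R24–R22–R13: 13+2+3+7 = 25
R11–R34–R21–R3–R13: 13+5+2+5 = 25
The minimum is 21 hops' cost via R11–R34–R13.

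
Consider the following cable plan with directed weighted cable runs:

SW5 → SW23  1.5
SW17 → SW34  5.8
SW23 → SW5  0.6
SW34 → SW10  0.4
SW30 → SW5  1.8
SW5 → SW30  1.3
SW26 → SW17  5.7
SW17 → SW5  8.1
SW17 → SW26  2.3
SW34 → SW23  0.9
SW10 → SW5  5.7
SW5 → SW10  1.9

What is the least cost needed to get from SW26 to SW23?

12.4

Shortest distances from SW26:
SW26: 0
SW17: 5.7  (via SW26)
SW34: 11.5  (via SW17)
SW10: 11.9  (via SW34)
SW23: 12.4  (via SW34)
Shortest route: SW26 → SW17 → SW34 → SW23 = 12.4.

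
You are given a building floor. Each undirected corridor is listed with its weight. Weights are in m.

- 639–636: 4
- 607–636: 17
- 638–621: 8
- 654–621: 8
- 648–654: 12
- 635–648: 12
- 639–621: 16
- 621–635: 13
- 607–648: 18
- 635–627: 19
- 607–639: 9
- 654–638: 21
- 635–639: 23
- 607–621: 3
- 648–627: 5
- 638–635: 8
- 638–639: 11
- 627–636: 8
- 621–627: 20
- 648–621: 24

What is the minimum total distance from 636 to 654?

Shortest distances from 636:
636: 0
639: 4  (via 636)
627: 8  (via 636)
607: 13  (via 639)
648: 13  (via 627)
638: 15  (via 639)
621: 16  (via 607)
635: 23  (via 638)
654: 24  (via 621)
Shortest route: 636–639–607–621–654 = 24 m.

24 m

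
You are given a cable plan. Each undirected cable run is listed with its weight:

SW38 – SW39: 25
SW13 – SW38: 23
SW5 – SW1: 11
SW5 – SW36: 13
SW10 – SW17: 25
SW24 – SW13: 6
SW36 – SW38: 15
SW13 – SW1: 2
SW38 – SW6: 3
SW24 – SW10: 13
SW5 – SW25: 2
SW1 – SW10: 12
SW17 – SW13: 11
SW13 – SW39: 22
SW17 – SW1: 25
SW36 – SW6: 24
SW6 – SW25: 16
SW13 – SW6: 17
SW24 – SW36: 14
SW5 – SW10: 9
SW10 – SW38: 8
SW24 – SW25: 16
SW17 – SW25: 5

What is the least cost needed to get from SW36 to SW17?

Enumerating some paths:
SW36–SW24–SW13–SW17: 14+6+11 = 31
SW36–SW5–SW25–SW17: 13+2+5 = 20
SW36–SW5–SW1–SW13–SW17: 13+11+2+11 = 37
SW36–SW24–SW25–SW17: 14+16+5 = 35
Cheapest is SW36–SW5–SW25–SW17 at 20.

20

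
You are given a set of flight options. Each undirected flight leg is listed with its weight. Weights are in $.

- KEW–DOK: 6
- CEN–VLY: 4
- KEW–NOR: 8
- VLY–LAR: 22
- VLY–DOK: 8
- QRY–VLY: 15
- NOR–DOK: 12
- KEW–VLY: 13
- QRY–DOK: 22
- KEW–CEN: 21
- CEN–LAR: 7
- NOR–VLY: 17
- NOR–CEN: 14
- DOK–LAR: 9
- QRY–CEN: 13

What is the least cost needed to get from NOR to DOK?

$12

Enumerating some paths:
NOR → KEW → DOK: 8+6 = 14
NOR → DOK: 12 = 12
The minimum is $12 via NOR → DOK.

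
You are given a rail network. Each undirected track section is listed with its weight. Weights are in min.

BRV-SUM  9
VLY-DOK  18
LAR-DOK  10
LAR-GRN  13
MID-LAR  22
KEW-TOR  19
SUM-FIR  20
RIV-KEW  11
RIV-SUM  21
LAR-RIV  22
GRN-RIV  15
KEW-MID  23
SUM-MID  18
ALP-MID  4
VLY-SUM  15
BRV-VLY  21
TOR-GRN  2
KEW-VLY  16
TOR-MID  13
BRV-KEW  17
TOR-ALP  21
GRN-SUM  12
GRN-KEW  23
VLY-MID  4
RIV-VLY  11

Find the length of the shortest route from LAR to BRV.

Running Dijkstra from LAR:
LAR: 0
DOK: 10  (via LAR)
GRN: 13  (via LAR)
TOR: 15  (via GRN)
RIV: 22  (via LAR)
MID: 22  (via LAR)
SUM: 25  (via GRN)
ALP: 26  (via MID)
VLY: 26  (via MID)
KEW: 33  (via RIV)
BRV: 34  (via SUM)
Shortest route: LAR → GRN → SUM → BRV = 34 min.

34 min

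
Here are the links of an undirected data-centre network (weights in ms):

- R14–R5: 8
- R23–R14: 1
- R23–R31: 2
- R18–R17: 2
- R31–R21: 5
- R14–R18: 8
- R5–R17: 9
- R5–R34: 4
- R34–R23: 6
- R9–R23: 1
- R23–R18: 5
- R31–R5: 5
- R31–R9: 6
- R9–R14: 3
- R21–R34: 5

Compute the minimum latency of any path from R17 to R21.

Compare a few routes:
R17 → R18 → R14 → R23 → R31 → R21: 2+8+1+2+5 = 18
R17 → R18 → R23 → R31 → R21: 2+5+2+5 = 14
Cheapest is R17 → R18 → R23 → R31 → R21 at 14 ms.

14 ms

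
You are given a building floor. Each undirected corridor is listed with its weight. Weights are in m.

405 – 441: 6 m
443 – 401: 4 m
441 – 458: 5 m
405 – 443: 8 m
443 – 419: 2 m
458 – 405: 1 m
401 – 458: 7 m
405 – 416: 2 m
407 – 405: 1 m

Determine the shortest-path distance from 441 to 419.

16 m

Running Dijkstra from 441:
441: 0
458: 5  (via 441)
405: 6  (via 441)
407: 7  (via 405)
416: 8  (via 405)
401: 12  (via 458)
443: 14  (via 405)
419: 16  (via 443)
Shortest route: 441 → 405 → 443 → 419 = 16 m.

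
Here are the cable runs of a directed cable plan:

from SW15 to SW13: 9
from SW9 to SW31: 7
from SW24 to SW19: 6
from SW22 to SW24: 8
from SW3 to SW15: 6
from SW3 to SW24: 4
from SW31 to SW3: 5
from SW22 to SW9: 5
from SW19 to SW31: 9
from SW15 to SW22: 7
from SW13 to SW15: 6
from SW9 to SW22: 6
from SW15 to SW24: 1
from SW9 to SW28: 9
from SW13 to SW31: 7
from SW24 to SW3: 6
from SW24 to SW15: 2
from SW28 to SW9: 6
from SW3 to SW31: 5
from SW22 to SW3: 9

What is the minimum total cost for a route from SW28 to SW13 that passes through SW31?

Shortest SW28→SW31: SW28–SW9–SW31 = 13
Shortest SW31→SW13: SW31–SW3–SW15–SW13 = 20
Total via SW31: 13 + 20 = 33.

33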